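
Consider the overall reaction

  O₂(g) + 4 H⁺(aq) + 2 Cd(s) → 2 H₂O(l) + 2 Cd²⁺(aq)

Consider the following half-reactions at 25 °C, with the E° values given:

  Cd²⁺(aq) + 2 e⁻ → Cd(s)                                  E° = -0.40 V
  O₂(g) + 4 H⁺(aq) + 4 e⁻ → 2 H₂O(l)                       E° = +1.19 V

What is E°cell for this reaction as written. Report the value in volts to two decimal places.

+1.59 V

The O₂/H₂O couple has the higher reduction potential, so it is the cathode; Cd²⁺/Cd is oxidised at the anode.
E°cell = E°(cathode) − E°(anode) = (+1.19) − (-0.40) = +1.59 V.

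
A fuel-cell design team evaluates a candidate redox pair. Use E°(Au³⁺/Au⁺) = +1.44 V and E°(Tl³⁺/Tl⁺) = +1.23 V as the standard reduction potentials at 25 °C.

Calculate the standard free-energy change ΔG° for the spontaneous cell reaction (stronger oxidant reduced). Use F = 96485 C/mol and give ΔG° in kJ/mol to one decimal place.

-40.5 kJ/mol

Au³⁺/Au⁺ (E° = +1.44 V) is the cathode; Tl³⁺/Tl⁺ (E° = +1.23 V) is the anode, so E°cell = +0.21 V.
Balancing electrons gives n = 2 (lcm of 2 and 2).
ΔG° = −nFE° = −(2)(96485)(+0.21) = -40,524 J = -40.5 kJ/mol.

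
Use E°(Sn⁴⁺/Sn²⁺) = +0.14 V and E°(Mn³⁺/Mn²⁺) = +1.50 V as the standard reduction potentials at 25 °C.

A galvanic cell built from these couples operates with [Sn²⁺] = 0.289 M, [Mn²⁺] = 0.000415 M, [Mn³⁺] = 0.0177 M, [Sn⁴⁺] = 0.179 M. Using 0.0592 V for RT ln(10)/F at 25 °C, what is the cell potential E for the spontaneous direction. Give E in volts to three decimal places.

Mn³⁺/Mn²⁺ is the cathode (higher E°), Sn⁴⁺/Sn²⁺ the anode: E°cell = +1.50 − (+0.14) = +1.36 V, n = 2.
Overall: 2 Mn³⁺(aq) + Sn²⁺(aq) → 2 Mn²⁺(aq) + Sn⁴⁺(aq)
Q = [Mn²⁺]^2·[Sn⁴⁺] / ([Mn³⁺]^2·[Sn²⁺]); log Q = -3.468.
E = E° − (0.0592/n) log Q = +1.36 − (0.0592/2)(-3.468) = +1.463 V.

+1.463 V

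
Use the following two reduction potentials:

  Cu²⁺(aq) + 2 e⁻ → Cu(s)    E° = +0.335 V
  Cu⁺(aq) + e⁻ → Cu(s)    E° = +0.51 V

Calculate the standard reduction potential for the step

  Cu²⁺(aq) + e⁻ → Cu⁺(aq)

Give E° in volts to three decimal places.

+0.160 V

Sequential free energies add, so n₃E°₃ = n₁E°₁ + n₂E°₂.
With n₃ = 2, and the known step contributing 1×(+0.51) V, the unknown satisfies 1·E° = 2×(+0.335) − 1×(+0.51) = +0.160.
E° = +0.160 / 1 = +0.160 V.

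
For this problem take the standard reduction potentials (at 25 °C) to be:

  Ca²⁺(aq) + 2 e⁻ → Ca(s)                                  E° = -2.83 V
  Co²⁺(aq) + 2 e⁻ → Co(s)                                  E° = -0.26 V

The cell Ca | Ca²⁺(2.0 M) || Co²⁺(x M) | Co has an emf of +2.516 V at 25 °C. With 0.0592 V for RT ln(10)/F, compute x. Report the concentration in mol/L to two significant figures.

0.030 M

Co²⁺/Co is the cathode, Ca²⁺/Ca the anode: E°cell = +2.57 V, n = 2.
Overall reaction: Co²⁺(aq) + Ca(s) → Co(s) + Ca²⁺(aq); Q = [Ca²⁺]^1/[Co²⁺]^1.
From E = E° − (0.0592/n) log Q: log Q = (E° − E)·n/0.0592 = (+2.57 − (+2.516))·2/0.0592 = 1.8243.
So 1·log[Co²⁺] = 1·log(2) − log Q = 0.3010 − (1.8243) = -1.5233; [Co²⁺] = 10^(-1.5233) ≈ 0.030 M.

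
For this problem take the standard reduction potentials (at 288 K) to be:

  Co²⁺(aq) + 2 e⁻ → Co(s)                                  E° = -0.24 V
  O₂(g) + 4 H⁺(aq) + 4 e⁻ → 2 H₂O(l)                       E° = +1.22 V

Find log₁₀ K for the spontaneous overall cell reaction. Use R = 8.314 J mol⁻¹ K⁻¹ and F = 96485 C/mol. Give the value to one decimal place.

Cathode: O₂/H₂O; anode: Co²⁺/Co. E°cell = (+1.22) − (-0.24) = +1.46 V, with n = 4.
ΔG° = −nFE° = −RT ln K, so ln K = nFE°/(RT) = (4)(96485)(+1.46) / ((8.314)(288)) = 235.326.
log₁₀ K = 235.326 / ln 10 = 102.2.

102.2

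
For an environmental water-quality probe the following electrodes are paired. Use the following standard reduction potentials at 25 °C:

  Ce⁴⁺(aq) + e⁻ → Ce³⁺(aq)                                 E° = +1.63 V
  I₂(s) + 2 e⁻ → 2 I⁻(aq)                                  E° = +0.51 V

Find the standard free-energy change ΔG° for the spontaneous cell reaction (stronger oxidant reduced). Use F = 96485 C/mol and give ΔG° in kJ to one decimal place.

-216.1 kJ

Ce⁴⁺/Ce³⁺ (E° = +1.63 V) is the cathode; I₂/I⁻ (E° = +0.51 V) is the anode, so E°cell = +1.12 V.
Balancing electrons gives n = 2 (lcm of 1 and 2).
ΔG° = −nFE° = −(2)(96485)(+1.12) = -216,126 J = -216.1 kJ.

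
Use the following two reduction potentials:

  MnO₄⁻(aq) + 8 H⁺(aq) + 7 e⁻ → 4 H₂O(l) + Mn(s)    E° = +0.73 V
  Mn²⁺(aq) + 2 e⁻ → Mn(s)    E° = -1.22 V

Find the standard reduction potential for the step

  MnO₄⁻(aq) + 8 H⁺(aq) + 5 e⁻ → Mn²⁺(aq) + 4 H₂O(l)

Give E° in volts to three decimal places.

+1.510 V

Sequential free energies add, so n₃E°₃ = n₁E°₁ + n₂E°₂.
With n₃ = 7, and the known step contributing 2×(-1.22) V, the unknown satisfies 5·E° = 7×(+0.73) − 2×(-1.22) = +7.550.
E° = +7.550 / 5 = +1.510 V.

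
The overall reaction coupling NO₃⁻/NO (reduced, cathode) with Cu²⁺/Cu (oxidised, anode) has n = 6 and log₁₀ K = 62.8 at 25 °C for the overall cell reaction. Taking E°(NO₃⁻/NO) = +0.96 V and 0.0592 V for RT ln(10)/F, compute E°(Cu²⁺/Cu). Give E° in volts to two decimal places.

+0.34 V

E°cell = (0.0592/n)·log K = (0.0592/6)(62.8) = +0.620 V.
Since NO₃⁻/NO is the cathode and Cu²⁺/Cu the anode, E°cell = E°(NO₃⁻/NO) − E°(Cu²⁺/Cu).
So E°(Cu²⁺/Cu) = E°(NO₃⁻/NO) − E°cell = (+0.96) − (+0.620) = +0.34 V.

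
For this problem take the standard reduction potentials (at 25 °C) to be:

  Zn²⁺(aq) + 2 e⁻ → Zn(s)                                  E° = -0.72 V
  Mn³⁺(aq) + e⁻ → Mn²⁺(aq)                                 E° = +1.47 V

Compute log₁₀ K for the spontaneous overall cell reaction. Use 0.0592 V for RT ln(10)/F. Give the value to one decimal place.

Cathode: Mn³⁺/Mn²⁺; anode: Zn²⁺/Zn. E°cell = +2.19 V, n = 2.
log K = nE°cell / 0.0592 = (2)(+2.19) / 0.0592 = 74.0.

74.0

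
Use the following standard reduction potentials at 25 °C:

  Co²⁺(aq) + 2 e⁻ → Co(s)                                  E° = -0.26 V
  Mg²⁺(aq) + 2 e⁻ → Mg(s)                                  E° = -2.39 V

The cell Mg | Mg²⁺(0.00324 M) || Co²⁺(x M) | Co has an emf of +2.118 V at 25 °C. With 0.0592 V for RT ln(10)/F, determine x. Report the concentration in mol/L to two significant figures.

Co²⁺/Co is the cathode, Mg²⁺/Mg the anode: E°cell = +2.13 V, n = 2.
Overall reaction: Co²⁺(aq) + Mg(s) → Co(s) + Mg²⁺(aq); Q = [Mg²⁺]^1/[Co²⁺]^1.
From E = E° − (0.0592/n) log Q: log Q = (E° − E)·n/0.0592 = (+2.13 − (+2.118))·2/0.0592 = 0.4054.
So 1·log[Co²⁺] = 1·log(0.00324) − log Q = -2.4895 − (0.4054) = -2.8949; [Co²⁺] = 10^(-2.8949) ≈ 0.0013 M.

0.0013 M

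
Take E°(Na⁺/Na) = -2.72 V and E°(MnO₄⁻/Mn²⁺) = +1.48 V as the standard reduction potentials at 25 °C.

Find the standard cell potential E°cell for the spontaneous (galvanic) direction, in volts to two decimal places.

+4.20 V

The MnO₄⁻/Mn²⁺ couple has the higher reduction potential, so it is the cathode; Na⁺/Na is oxidised at the anode.
E°cell = E°(cathode) − E°(anode) = (+1.48) − (-2.72) = +4.20 V.
Since E°cell > 0, the reaction is spontaneous under standard conditions.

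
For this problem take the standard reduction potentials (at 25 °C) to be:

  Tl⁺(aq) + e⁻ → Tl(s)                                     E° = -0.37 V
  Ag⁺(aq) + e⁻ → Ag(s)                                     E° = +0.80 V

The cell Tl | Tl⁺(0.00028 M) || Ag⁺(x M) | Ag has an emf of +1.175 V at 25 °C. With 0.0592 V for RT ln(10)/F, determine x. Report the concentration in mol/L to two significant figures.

0.00034 M

Ag⁺/Ag is the cathode, Tl⁺/Tl the anode: E°cell = +1.17 V, n = 1.
Overall reaction: Ag⁺(aq) + Tl(s) → Ag(s) + Tl⁺(aq); Q = [Tl⁺]^1/[Ag⁺]^1.
From E = E° − (0.0592/n) log Q: log Q = (E° − E)·n/0.0592 = (+1.17 − (+1.175))·1/0.0592 = -0.0845.
So 1·log[Ag⁺] = 1·log(0.00028) − log Q = -3.5528 − (-0.0845) = -3.4683; [Ag⁺] = 10^(-3.4683) ≈ 0.00034 M.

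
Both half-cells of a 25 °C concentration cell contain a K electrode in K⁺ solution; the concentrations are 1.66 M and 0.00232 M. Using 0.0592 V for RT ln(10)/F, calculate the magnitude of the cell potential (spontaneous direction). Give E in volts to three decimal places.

For a concentration cell E°cell = 0. The 1.66 M side is the cathode (reduction is favoured where [K⁺] is higher).
With n = 1, E = −(0.0592/1) log([K⁺]ₐₙ/[K⁺]꜀ₐₜ) = −(0.0592/1) log(0.00232/1.66) = −(0.0592/1)(-2.855) = +0.169 V.

+0.169 V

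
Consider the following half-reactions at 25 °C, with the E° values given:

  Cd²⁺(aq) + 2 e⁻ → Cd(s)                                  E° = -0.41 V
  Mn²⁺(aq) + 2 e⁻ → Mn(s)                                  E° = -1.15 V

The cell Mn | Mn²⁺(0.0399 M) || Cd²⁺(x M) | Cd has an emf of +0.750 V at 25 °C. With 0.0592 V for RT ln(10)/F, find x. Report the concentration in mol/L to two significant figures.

Cd²⁺/Cd is the cathode, Mn²⁺/Mn the anode: E°cell = +0.74 V, n = 2.
Overall reaction: Cd²⁺(aq) + Mn(s) → Cd(s) + Mn²⁺(aq); Q = [Mn²⁺]^1/[Cd²⁺]^1.
From E = E° − (0.0592/n) log Q: log Q = (E° − E)·n/0.0592 = (+0.74 − (+0.750))·2/0.0592 = -0.3378.
So 1·log[Cd²⁺] = 1·log(0.0399) − log Q = -1.3990 − (-0.3378) = -1.0612; [Cd²⁺] = 10^(-1.0612) ≈ 0.087 M.

0.087 M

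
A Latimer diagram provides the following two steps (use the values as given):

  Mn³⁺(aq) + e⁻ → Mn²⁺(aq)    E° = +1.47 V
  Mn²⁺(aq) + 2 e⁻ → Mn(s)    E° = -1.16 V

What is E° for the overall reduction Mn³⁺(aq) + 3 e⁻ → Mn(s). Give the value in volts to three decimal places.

Adding the free-energy changes (−nFE°) of the two steps gives −n₃FE°₃ = −n₁FE°₁ − n₂FE°₂.
E°₃ = (1×+1.47 + 2×-1.16) / 3 = (-0.850) / 3 = -0.283 V.

-0.283 V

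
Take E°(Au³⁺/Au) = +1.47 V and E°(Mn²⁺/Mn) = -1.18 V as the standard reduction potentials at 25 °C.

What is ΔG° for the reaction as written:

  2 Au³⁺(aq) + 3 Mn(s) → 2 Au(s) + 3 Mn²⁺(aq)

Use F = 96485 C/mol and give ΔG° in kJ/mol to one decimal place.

-1534.1 kJ/mol

As written, Au³⁺/Au is reduced (cathode) and Mn²⁺/Mn is oxidised (anode), so E°cell = (+1.47) − (-1.18) = +2.65 V.
Balancing electrons gives n = 6.
ΔG° = −nFE° = −(6)(96485)(+2.65) = -1,534,112 J = -1534.1 kJ/mol.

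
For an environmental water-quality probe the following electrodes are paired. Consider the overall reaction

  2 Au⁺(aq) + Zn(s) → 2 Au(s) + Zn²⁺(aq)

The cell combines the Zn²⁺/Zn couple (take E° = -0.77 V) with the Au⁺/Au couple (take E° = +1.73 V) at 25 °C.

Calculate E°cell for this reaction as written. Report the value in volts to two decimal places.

+2.50 V

The Au⁺/Au couple has the higher reduction potential, so it is the cathode; Zn²⁺/Zn is oxidised at the anode.
E°cell = E°(cathode) − E°(anode) = (+1.73) − (-0.77) = +2.50 V.
Since E°cell > 0, the reaction is spontaneous under standard conditions.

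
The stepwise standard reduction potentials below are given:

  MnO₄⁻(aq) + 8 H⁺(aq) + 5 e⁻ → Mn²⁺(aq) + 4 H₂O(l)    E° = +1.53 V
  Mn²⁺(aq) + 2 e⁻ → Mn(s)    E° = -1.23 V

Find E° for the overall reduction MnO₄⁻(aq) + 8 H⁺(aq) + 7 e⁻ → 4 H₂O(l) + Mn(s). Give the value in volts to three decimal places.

+0.741 V

Adding the free-energy changes (−nFE°) of the two steps gives −n₃FE°₃ = −n₁FE°₁ − n₂FE°₂.
E°₃ = (5×+1.53 + 2×-1.23) / 7 = (+5.190) / 7 = +0.741 V.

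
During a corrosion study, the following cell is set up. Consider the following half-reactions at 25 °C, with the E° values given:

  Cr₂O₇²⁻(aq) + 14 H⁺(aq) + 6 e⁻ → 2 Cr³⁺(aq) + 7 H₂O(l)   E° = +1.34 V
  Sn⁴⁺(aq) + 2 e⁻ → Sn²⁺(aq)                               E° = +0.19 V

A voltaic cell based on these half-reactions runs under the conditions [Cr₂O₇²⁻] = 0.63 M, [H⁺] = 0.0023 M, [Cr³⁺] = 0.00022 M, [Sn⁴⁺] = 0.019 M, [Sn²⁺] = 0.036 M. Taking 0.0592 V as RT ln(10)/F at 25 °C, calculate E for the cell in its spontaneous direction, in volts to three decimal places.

Cr₂O₇²⁻/Cr³⁺ is the cathode (higher E°), Sn⁴⁺/Sn²⁺ the anode: E°cell = +1.34 − (+0.19) = +1.15 V, n = 6.
Overall: Cr₂O₇²⁻(aq) + 14 H⁺(aq) + 3 Sn²⁺(aq) → 2 Cr³⁺(aq) + 7 H₂O(l) + 3 Sn⁴⁺(aq)
Q = [Cr³⁺]^2·[Sn⁴⁺]^3 / ([Cr₂O₇²⁻]·[H⁺]^14·[Sn²⁺]^3); log Q = 28.989.
E = E° − (0.0592/n) log Q = +1.15 − (0.0592/6)(28.989) = +0.864 V.

+0.864 V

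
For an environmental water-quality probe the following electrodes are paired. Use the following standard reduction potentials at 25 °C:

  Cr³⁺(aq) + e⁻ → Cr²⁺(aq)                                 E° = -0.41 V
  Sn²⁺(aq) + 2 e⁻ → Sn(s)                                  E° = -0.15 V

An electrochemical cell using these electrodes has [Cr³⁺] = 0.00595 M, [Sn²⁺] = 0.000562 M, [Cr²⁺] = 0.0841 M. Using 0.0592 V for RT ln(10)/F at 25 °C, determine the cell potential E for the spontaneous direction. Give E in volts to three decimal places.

Sn²⁺/Sn is the cathode (higher E°), Cr³⁺/Cr²⁺ the anode: E°cell = -0.15 − (-0.41) = +0.26 V, n = 2.
Overall: Sn²⁺(aq) + 2 Cr²⁺(aq) → Sn(s) + 2 Cr³⁺(aq)
Q = [Cr³⁺]^2 / ([Sn²⁺]·[Cr²⁺]^2); log Q = 0.950.
E = E° − (0.0592/n) log Q = +0.26 − (0.0592/2)(0.950) = +0.232 V.

+0.232 V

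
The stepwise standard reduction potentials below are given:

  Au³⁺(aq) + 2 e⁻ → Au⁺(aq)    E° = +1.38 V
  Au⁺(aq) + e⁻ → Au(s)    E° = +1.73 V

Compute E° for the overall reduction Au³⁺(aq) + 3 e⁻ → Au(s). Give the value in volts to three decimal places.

Standard free energies of sequential steps add: ΔG°₃ = ΔG°₁ + ΔG°₂, so n₃E°₃ = n₁E°₁ + n₂E°₂.
E°₃ = (2×+1.38 + 1×+1.73) / 3 = (+4.490) / 3 = +1.497 V.

+1.497 V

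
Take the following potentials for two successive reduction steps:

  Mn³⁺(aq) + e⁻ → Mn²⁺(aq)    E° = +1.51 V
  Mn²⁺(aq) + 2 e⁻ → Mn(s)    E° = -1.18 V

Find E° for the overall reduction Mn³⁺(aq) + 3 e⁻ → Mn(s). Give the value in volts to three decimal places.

Standard free energies of sequential steps add: ΔG°₃ = ΔG°₁ + ΔG°₂, so n₃E°₃ = n₁E°₁ + n₂E°₂.
E°₃ = (1×+1.51 + 2×-1.18) / 3 = (-0.850) / 3 = -0.283 V.
Simply averaging or adding the two E° values would be wrong; the electron-weighted sum is required.

-0.283 V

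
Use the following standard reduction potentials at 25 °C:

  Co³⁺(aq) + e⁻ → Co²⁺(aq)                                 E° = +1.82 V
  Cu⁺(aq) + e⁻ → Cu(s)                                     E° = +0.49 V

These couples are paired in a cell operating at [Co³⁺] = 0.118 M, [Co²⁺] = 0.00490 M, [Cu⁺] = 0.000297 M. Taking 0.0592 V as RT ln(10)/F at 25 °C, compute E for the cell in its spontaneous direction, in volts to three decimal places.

Co³⁺/Co²⁺ is the cathode (higher E°), Cu⁺/Cu the anode: E°cell = +1.82 − (+0.49) = +1.33 V, n = 1.
Overall: Co³⁺(aq) + Cu(s) → Co²⁺(aq) + Cu⁺(aq)
Q = [Co²⁺]·[Cu⁺] / ([Co³⁺]); log Q = -4.909.
E = E° − (0.0592/n) log Q = +1.33 − (0.0592/1)(-4.909) = +1.621 V.

+1.621 V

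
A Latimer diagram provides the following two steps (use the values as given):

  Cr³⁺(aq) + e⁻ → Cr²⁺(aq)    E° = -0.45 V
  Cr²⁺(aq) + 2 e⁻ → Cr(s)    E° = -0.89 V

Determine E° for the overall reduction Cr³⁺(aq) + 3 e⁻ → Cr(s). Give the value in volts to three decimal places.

Since ΔG° = −nFE° is additive over sequential reductions, n₃E°₃ = n₁E°₁ + n₂E°₂.
E°₃ = (1×-0.45 + 2×-0.89) / 3 = (-2.230) / 3 = -0.743 V.

-0.743 V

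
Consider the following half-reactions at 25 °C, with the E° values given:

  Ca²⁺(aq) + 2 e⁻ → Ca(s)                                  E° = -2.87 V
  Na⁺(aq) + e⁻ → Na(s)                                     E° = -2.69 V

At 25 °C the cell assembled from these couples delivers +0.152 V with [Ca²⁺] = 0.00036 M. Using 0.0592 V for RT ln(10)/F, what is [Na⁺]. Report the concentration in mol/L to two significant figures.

0.0064 M

Na⁺/Na is the cathode, Ca²⁺/Ca the anode: E°cell = +0.18 V, n = 2.
Overall reaction: 2 Na⁺(aq) + Ca(s) → 2 Na(s) + Ca²⁺(aq); Q = [Ca²⁺]^1/[Na⁺]^2.
From E = E° − (0.0592/n) log Q: log Q = (E° − E)·n/0.0592 = (+0.18 − (+0.152))·2/0.0592 = 0.9459.
So 2·log[Na⁺] = 1·log(0.00036) − log Q = -3.4437 − (0.9459) = -4.3896; log[Na⁺] = -4.3896 / 2 = -2.1948; [Na⁺] = 10^(-2.1948) ≈ 0.0064 M.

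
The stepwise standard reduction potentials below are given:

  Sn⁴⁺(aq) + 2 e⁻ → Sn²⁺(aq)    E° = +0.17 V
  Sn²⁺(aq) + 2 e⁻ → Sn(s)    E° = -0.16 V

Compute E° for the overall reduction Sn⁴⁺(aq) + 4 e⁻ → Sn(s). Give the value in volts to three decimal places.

Standard free energies of sequential steps add: ΔG°₃ = ΔG°₁ + ΔG°₂, so n₃E°₃ = n₁E°₁ + n₂E°₂.
E°₃ = (2×+0.17 + 2×-0.16) / 4 = (+0.020) / 4 = +0.005 V.

+0.005 V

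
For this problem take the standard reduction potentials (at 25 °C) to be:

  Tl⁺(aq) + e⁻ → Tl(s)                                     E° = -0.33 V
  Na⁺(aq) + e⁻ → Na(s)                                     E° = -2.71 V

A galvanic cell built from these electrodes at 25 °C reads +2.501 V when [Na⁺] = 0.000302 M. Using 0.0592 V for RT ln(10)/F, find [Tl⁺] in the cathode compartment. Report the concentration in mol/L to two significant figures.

0.033 M

Tl⁺/Tl is the cathode, Na⁺/Na the anode: E°cell = +2.38 V, n = 1.
Overall reaction: Tl⁺(aq) + Na(s) → Tl(s) + Na⁺(aq); Q = [Na⁺]^1/[Tl⁺]^1.
From E = E° − (0.0592/n) log Q: log Q = (E° − E)·n/0.0592 = (+2.38 − (+2.501))·1/0.0592 = -2.0439.
So 1·log[Tl⁺] = 1·log(0.000302) − log Q = -3.5200 − (-2.0439) = -1.4761; [Tl⁺] = 10^(-1.4761) ≈ 0.033 M.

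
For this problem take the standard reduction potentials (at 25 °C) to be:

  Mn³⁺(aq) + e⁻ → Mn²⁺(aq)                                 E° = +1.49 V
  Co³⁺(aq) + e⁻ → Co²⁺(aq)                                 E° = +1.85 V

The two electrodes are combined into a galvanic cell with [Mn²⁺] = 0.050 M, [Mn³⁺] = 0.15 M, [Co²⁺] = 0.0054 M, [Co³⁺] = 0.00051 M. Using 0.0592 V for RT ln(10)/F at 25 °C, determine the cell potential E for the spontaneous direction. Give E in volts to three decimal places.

+0.271 V

Co³⁺/Co²⁺ is the cathode (higher E°), Mn³⁺/Mn²⁺ the anode: E°cell = +1.85 − (+1.49) = +0.36 V, n = 1.
Overall: Co³⁺(aq) + Mn²⁺(aq) → Co²⁺(aq) + Mn³⁺(aq)
Q = [Co²⁺]·[Mn³⁺] / ([Co³⁺]·[Mn²⁺]); log Q = 1.502.
E = E° − (0.0592/n) log Q = +0.36 − (0.0592/1)(1.502) = +0.271 V.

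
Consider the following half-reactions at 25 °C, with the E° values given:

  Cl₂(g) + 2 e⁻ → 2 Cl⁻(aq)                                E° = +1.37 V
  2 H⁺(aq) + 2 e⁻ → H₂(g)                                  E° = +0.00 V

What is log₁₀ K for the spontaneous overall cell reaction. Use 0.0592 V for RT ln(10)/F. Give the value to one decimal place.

Cathode: Cl₂/Cl⁻; anode: H⁺/H₂. E°cell = +1.37 V, n = 2.
log K = nE°cell / 0.0592 = (2)(+1.37) / 0.0592 = 46.3.

46.3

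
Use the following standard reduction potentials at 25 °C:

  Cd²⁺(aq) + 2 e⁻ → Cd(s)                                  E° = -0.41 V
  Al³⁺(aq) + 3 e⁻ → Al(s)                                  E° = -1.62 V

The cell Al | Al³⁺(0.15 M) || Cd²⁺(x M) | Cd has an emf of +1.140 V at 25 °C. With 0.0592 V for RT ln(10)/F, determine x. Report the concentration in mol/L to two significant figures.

Cd²⁺/Cd is the cathode, Al³⁺/Al the anode: E°cell = +1.21 V, n = 6.
Overall reaction: 3 Cd²⁺(aq) + 2 Al(s) → 3 Cd(s) + 2 Al³⁺(aq); Q = [Al³⁺]^2/[Cd²⁺]^3.
From E = E° − (0.0592/n) log Q: log Q = (E° − E)·n/0.0592 = (+1.21 − (+1.140))·6/0.0592 = 7.0946.
So 3·log[Cd²⁺] = 2·log(0.15) − log Q = -1.6478 − (7.0946) = -8.7424; log[Cd²⁺] = -8.7424 / 3 = -2.9141; [Cd²⁺] = 10^(-2.9141) ≈ 0.0012 M.

0.0012 M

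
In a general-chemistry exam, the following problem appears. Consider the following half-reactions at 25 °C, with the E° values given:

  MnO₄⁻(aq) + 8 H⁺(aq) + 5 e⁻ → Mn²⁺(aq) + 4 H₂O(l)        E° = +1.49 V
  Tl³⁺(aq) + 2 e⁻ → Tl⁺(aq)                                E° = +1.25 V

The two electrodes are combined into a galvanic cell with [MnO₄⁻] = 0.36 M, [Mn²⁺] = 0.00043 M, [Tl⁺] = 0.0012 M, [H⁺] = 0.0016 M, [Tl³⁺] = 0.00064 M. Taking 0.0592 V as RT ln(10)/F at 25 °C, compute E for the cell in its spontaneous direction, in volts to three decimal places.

+0.018 V

MnO₄⁻/Mn²⁺ is the cathode (higher E°), Tl³⁺/Tl⁺ the anode: E°cell = +1.49 − (+1.25) = +0.24 V, n = 10.
Overall: 2 MnO₄⁻(aq) + 16 H⁺(aq) + 5 Tl⁺(aq) → 2 Mn²⁺(aq) + 8 H₂O(l) + 5 Tl³⁺(aq)
Q = [Mn²⁺]^2·[Tl³⁺]^5 / ([MnO₄⁻]^2·[H⁺]^16·[Tl⁺]^5); log Q = 37.523.
E = E° − (0.0592/n) log Q = +0.24 − (0.0592/10)(37.523) = +0.018 V.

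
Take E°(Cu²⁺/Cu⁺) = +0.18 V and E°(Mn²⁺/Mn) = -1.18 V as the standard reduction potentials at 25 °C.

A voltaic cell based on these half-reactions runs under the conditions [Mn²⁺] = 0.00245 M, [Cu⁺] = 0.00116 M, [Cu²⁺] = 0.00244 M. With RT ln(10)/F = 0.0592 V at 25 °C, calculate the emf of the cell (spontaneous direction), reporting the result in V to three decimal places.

Cu²⁺/Cu⁺ is the cathode (higher E°), Mn²⁺/Mn the anode: E°cell = +0.18 − (-1.18) = +1.36 V, n = 2.
Overall: 2 Cu²⁺(aq) + Mn(s) → 2 Cu⁺(aq) + Mn²⁺(aq)
Q = [Cu⁺]^2·[Mn²⁺] / ([Cu²⁺]^2); log Q = -3.257.
E = E° − (0.0592/n) log Q = +1.36 − (0.0592/2)(-3.257) = +1.456 V.

+1.456 V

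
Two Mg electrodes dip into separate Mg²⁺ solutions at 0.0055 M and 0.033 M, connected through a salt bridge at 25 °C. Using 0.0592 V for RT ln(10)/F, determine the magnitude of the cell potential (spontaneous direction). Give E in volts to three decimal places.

For a concentration cell E°cell = 0. The 0.033 M side is the cathode (reduction is favoured where [Mg²⁺] is higher).
With n = 2, E = −(0.0592/2) log([Mg²⁺]ₐₙ/[Mg²⁺]꜀ₐₜ) = −(0.0592/2) log(0.0055/0.033) = −(0.0592/2)(-0.778) = +0.023 V.

+0.023 V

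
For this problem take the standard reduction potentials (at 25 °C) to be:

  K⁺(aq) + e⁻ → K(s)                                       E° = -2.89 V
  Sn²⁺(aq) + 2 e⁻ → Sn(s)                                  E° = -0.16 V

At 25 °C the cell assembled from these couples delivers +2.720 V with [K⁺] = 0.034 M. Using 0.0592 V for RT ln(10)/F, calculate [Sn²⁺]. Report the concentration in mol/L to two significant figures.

0.00053 M

Sn²⁺/Sn is the cathode, K⁺/K the anode: E°cell = +2.73 V, n = 2.
Overall reaction: Sn²⁺(aq) + 2 K(s) → Sn(s) + 2 K⁺(aq); Q = [K⁺]^2/[Sn²⁺]^1.
From E = E° − (0.0592/n) log Q: log Q = (E° − E)·n/0.0592 = (+2.73 − (+2.720))·2/0.0592 = 0.3378.
So 1·log[Sn²⁺] = 2·log(0.034) − log Q = -2.9370 − (0.3378) = -3.2748; [Sn²⁺] = 10^(-3.2748) ≈ 0.00053 M.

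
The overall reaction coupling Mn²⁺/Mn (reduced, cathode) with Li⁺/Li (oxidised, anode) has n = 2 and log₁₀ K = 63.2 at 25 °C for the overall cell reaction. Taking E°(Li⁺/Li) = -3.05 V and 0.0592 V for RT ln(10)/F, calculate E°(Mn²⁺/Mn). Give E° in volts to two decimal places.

E°cell = (0.0592/n)·log K = (0.0592/2)(63.2) = +1.871 V.
Since Mn²⁺/Mn is the cathode and Li⁺/Li the anode, E°cell = E°(Mn²⁺/Mn) − E°(Li⁺/Li).
So E°(Mn²⁺/Mn) = E°cell + E°(Li⁺/Li) = +1.871 + (-3.05) = -1.18 V.

-1.18 V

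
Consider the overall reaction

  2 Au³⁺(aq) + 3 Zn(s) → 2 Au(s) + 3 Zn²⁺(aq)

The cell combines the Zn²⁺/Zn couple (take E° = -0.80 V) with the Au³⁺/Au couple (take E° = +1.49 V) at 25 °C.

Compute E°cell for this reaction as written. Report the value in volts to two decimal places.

+2.29 V

The Au³⁺/Au couple has the higher reduction potential, so it is the cathode; Zn²⁺/Zn is oxidised at the anode.
E°cell = E°(cathode) − E°(anode) = (+1.49) − (-0.80) = +2.29 V.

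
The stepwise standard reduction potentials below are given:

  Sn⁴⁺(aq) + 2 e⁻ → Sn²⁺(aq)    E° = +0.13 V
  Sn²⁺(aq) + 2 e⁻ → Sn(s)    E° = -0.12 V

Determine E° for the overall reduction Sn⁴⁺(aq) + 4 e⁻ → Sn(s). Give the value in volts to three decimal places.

Since ΔG° = −nFE° is additive over sequential reductions, n₃E°₃ = n₁E°₁ + n₂E°₂.
E°₃ = (2×+0.13 + 2×-0.12) / 4 = (+0.020) / 4 = +0.005 V.

+0.005 V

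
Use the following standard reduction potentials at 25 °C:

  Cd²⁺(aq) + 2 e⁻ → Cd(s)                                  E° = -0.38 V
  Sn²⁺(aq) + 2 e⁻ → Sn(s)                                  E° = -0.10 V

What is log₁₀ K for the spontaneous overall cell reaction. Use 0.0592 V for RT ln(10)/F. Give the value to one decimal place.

Cathode: Sn²⁺/Sn; anode: Cd²⁺/Cd. E°cell = +0.28 V, n = 2.
log K = nE°cell / 0.0592 = (2)(+0.28) / 0.0592 = 9.5.

9.5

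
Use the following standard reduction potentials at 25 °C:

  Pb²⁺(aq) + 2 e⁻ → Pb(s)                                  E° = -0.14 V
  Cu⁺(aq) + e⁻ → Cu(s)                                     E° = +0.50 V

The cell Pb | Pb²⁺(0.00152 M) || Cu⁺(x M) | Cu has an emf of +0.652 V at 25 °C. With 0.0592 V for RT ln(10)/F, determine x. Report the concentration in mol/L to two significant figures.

0.062 M

Cu⁺/Cu is the cathode, Pb²⁺/Pb the anode: E°cell = +0.64 V, n = 2.
Overall reaction: 2 Cu⁺(aq) + Pb(s) → 2 Cu(s) + Pb²⁺(aq); Q = [Pb²⁺]^1/[Cu⁺]^2.
From E = E° − (0.0592/n) log Q: log Q = (E° − E)·n/0.0592 = (+0.64 − (+0.652))·2/0.0592 = -0.4054.
So 2·log[Cu⁺] = 1·log(0.00152) − log Q = -2.8182 − (-0.4054) = -2.4128; log[Cu⁺] = -2.4128 / 2 = -1.2064; [Cu⁺] = 10^(-1.2064) ≈ 0.062 M.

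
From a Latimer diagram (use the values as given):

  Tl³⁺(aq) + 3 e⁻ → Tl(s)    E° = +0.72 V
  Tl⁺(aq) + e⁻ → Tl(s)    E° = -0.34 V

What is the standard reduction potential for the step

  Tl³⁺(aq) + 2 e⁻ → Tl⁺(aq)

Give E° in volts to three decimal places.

Sequential free energies add, so n₃E°₃ = n₁E°₁ + n₂E°₂.
With n₃ = 3, and the known step contributing 1×(-0.34) V, the unknown satisfies 2·E° = 3×(+0.72) − 1×(-0.34) = +2.500.
E° = +2.500 / 2 = +1.250 V.

+1.250 V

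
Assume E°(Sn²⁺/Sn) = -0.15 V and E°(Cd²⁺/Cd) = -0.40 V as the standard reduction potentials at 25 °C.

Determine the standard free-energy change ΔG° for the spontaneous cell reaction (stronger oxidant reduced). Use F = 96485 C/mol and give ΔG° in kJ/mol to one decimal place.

Sn²⁺/Sn (E° = -0.15 V) is the cathode; Cd²⁺/Cd (E° = -0.40 V) is the anode, so E°cell = +0.25 V.
Balancing electrons gives n = 2 (lcm of 2 and 2).
ΔG° = −nFE° = −(2)(96485)(+0.25) = -48,242 J = -48.2 kJ/mol.

-48.2 kJ/mol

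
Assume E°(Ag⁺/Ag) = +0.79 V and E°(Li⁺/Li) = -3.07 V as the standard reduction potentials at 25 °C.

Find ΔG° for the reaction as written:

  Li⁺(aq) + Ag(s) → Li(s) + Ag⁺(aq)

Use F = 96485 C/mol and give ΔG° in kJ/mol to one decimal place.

As written, Li⁺/Li is reduced (cathode) and Ag⁺/Ag is oxidised (anode), so E°cell = (-3.07) − (+0.79) = -3.86 V.
Balancing electrons gives n = 1.
ΔG° = −nFE° = −(1)(96485)(-3.86) = 372,432 J = +372.4 kJ/mol.

+372.4 kJ/mol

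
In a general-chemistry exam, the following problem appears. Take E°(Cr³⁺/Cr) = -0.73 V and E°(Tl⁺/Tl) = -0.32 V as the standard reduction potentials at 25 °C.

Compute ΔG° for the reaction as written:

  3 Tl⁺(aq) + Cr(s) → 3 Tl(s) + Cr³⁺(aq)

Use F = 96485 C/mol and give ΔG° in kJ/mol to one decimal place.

As written, Tl⁺/Tl is reduced (cathode) and Cr³⁺/Cr is oxidised (anode), so E°cell = (-0.32) − (-0.73) = +0.41 V.
Balancing electrons gives n = 3.
ΔG° = −nFE° = −(3)(96485)(+0.41) = -118,677 J = -118.7 kJ/mol.

-118.7 kJ/mol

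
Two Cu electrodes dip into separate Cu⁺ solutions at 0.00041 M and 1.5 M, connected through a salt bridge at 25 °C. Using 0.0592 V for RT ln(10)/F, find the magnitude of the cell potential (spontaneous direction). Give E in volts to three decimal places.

For a concentration cell E°cell = 0. The 1.5 M side is the cathode (reduction is favoured where [Cu⁺] is higher).
With n = 1, E = −(0.0592/1) log([Cu⁺]ₐₙ/[Cu⁺]꜀ₐₜ) = −(0.0592/1) log(0.00041/1.5) = −(0.0592/1)(-3.563) = +0.211 V.

+0.211 V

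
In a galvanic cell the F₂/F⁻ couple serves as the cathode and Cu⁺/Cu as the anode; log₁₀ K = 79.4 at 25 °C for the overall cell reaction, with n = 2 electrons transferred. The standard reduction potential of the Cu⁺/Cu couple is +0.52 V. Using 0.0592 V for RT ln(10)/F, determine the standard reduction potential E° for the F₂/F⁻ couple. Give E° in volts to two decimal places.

+2.87 V

E°cell = (0.0592/n)·log K = (0.0592/2)(79.4) = +2.350 V.
Since F₂/F⁻ is the cathode and Cu⁺/Cu the anode, E°cell = E°(F₂/F⁻) − E°(Cu⁺/Cu).
So E°(F₂/F⁻) = E°cell + E°(Cu⁺/Cu) = +2.350 + (+0.52) = +2.87 V.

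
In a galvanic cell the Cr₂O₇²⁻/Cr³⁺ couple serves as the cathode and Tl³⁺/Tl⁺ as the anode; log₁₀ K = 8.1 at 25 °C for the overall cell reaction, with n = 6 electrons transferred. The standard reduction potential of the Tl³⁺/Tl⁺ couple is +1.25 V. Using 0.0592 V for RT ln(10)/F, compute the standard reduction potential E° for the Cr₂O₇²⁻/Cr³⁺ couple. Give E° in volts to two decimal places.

E°cell = (0.0592/n)·log K = (0.0592/6)(8.1) = +0.080 V.
Since Cr₂O₇²⁻/Cr³⁺ is the cathode and Tl³⁺/Tl⁺ the anode, E°cell = E°(Cr₂O₇²⁻/Cr³⁺) − E°(Tl³⁺/Tl⁺).
So E°(Cr₂O₇²⁻/Cr³⁺) = E°cell + E°(Tl³⁺/Tl⁺) = +0.080 + (+1.25) = +1.33 V.

+1.33 V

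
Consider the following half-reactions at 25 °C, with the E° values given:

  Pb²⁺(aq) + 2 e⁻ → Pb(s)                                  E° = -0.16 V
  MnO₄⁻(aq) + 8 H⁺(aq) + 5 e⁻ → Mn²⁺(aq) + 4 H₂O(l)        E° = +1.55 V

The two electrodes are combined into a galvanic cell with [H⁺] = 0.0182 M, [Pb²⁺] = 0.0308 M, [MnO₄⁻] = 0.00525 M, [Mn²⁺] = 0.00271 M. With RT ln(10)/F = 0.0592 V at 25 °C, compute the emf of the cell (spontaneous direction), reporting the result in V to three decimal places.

MnO₄⁻/Mn²⁺ is the cathode (higher E°), Pb²⁺/Pb the anode: E°cell = +1.55 − (-0.16) = +1.71 V, n = 10.
Overall: 2 MnO₄⁻(aq) + 16 H⁺(aq) + 5 Pb(s) → 2 Mn²⁺(aq) + 8 H₂O(l) + 5 Pb²⁺(aq)
Q = [Mn²⁺]^2·[Pb²⁺]^5 / ([MnO₄⁻]^2·[H⁺]^16); log Q = 19.707.
E = E° − (0.0592/n) log Q = +1.71 − (0.0592/10)(19.707) = +1.593 V.

+1.593 V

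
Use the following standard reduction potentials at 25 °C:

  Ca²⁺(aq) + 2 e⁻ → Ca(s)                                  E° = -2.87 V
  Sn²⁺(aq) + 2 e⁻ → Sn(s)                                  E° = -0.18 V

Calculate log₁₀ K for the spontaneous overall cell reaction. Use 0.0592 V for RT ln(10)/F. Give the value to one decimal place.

90.9

Cathode: Sn²⁺/Sn; anode: Ca²⁺/Ca. E°cell = +2.69 V, n = 2.
log K = nE°cell / 0.0592 = (2)(+2.69) / 0.0592 = 90.9.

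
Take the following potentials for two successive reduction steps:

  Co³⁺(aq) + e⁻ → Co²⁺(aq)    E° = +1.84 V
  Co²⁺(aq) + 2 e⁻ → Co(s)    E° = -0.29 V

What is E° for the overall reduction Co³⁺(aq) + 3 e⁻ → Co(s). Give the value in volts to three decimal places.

+0.420 V

Adding the free-energy changes (−nFE°) of the two steps gives −n₃FE°₃ = −n₁FE°₁ − n₂FE°₂.
E°₃ = (1×+1.84 + 2×-0.29) / 3 = (+1.260) / 3 = +0.420 V.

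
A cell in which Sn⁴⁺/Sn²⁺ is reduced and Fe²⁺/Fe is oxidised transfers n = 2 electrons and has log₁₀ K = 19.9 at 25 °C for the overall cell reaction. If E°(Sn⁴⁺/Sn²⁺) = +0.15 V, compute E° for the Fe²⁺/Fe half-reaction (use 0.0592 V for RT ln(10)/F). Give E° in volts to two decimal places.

E°cell = (0.0592/n)·log K = (0.0592/2)(19.9) = +0.589 V.
Since Sn⁴⁺/Sn²⁺ is the cathode and Fe²⁺/Fe the anode, E°cell = E°(Sn⁴⁺/Sn²⁺) − E°(Fe²⁺/Fe).
So E°(Fe²⁺/Fe) = E°(Sn⁴⁺/Sn²⁺) − E°cell = (+0.15) − (+0.589) = -0.44 V.

-0.44 V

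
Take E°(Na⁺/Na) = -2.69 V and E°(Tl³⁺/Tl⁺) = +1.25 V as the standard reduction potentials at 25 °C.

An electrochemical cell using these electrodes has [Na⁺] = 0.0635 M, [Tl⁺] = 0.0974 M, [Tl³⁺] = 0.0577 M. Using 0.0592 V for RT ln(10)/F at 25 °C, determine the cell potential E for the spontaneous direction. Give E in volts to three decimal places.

+4.004 V

Tl³⁺/Tl⁺ is the cathode (higher E°), Na⁺/Na the anode: E°cell = +1.25 − (-2.69) = +3.94 V, n = 2.
Overall: Tl³⁺(aq) + 2 Na(s) → Tl⁺(aq) + 2 Na⁺(aq)
Q = [Tl⁺]·[Na⁺]^2 / ([Tl³⁺]); log Q = -2.167.
E = E° − (0.0592/n) log Q = +3.94 − (0.0592/2)(-2.167) = +4.004 V.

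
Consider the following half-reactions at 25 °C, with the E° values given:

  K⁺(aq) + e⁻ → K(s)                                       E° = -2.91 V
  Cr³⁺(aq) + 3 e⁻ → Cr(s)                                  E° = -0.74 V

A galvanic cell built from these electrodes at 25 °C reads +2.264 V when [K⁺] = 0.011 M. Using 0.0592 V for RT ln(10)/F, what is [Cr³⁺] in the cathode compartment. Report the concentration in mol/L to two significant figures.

0.077 M

Cr³⁺/Cr is the cathode, K⁺/K the anode: E°cell = +2.17 V, n = 3.
Overall reaction: Cr³⁺(aq) + 3 K(s) → Cr(s) + 3 K⁺(aq); Q = [K⁺]^3/[Cr³⁺]^1.
From E = E° − (0.0592/n) log Q: log Q = (E° − E)·n/0.0592 = (+2.17 − (+2.264))·3/0.0592 = -4.7635.
So 1·log[Cr³⁺] = 3·log(0.011) − log Q = -5.8758 − (-4.7635) = -1.1123; [Cr³⁺] = 10^(-1.1123) ≈ 0.077 M.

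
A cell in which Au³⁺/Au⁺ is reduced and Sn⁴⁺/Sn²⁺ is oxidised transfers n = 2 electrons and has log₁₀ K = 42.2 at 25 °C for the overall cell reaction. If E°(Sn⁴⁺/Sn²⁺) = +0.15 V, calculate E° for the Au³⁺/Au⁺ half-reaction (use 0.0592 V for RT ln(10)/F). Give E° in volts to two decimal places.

E°cell = (0.0592/n)·log K = (0.0592/2)(42.2) = +1.249 V.
Since Au³⁺/Au⁺ is the cathode and Sn⁴⁺/Sn²⁺ the anode, E°cell = E°(Au³⁺/Au⁺) − E°(Sn⁴⁺/Sn²⁺).
So E°(Au³⁺/Au⁺) = E°cell + E°(Sn⁴⁺/Sn²⁺) = +1.249 + (+0.15) = +1.40 V.

+1.40 V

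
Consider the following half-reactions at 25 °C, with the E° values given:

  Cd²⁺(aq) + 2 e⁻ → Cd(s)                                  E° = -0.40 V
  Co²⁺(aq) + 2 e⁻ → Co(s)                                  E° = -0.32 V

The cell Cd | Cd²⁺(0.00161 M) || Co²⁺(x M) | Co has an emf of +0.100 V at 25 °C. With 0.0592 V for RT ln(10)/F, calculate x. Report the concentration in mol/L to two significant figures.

Co²⁺/Co is the cathode, Cd²⁺/Cd the anode: E°cell = +0.08 V, n = 2.
Overall reaction: Co²⁺(aq) + Cd(s) → Co(s) + Cd²⁺(aq); Q = [Cd²⁺]^1/[Co²⁺]^1.
From E = E° − (0.0592/n) log Q: log Q = (E° − E)·n/0.0592 = (+0.08 − (+0.100))·2/0.0592 = -0.6757.
So 1·log[Co²⁺] = 1·log(0.00161) − log Q = -2.7932 − (-0.6757) = -2.1175; [Co²⁺] = 10^(-2.1175) ≈ 0.0076 M.

0.0076 M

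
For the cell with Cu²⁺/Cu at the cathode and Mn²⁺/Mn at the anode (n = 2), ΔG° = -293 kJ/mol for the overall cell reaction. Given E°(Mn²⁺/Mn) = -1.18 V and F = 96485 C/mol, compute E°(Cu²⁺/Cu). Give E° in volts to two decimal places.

E°cell = −ΔG°/(nF) = −(-293×10³)/((2)(96485)) = +1.518 V.
Since Cu²⁺/Cu is the cathode and Mn²⁺/Mn the anode, E°cell = E°(Cu²⁺/Cu) − E°(Mn²⁺/Mn).
So E°(Cu²⁺/Cu) = E°cell + E°(Mn²⁺/Mn) = +1.518 + (-1.18) = +0.34 V.

+0.34 V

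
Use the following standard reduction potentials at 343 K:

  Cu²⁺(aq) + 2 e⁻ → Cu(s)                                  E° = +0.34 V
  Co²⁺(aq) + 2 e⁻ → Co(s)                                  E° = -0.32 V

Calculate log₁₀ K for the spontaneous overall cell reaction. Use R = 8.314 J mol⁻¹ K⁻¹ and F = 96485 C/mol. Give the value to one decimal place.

Cathode: Cu²⁺/Cu; anode: Co²⁺/Co. E°cell = (+0.34) − (-0.32) = +0.66 V, with n = 2.
ΔG° = −nFE° = −RT ln K, so ln K = nFE°/(RT) = (2)(96485)(+0.66) / ((8.314)(343)) = 44.661.
log₁₀ K = 44.661 / ln 10 = 19.4.

19.4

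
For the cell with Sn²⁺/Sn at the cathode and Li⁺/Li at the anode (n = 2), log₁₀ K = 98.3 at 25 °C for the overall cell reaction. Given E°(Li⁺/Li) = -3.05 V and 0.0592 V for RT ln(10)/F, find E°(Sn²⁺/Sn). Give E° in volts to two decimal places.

E°cell = (0.0592/n)·log K = (0.0592/2)(98.3) = +2.910 V.
Since Sn²⁺/Sn is the cathode and Li⁺/Li the anode, E°cell = E°(Sn²⁺/Sn) − E°(Li⁺/Li).
So E°(Sn²⁺/Sn) = E°cell + E°(Li⁺/Li) = +2.910 + (-3.05) = -0.14 V.

-0.14 V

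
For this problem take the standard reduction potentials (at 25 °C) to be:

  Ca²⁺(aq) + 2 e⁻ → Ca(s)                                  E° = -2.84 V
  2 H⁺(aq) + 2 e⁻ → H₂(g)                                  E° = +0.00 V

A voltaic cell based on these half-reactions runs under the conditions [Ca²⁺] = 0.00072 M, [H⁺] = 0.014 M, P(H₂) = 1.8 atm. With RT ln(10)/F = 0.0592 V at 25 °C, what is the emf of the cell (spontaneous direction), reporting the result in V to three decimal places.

+2.816 V

H⁺/H₂ is the cathode (higher E°), Ca²⁺/Ca the anode: E°cell = +0.00 − (-2.84) = +2.84 V, n = 2.
Overall: 2 H⁺(aq) + Ca(s) → H₂(g) + Ca²⁺(aq)
Q = P(H₂)·[Ca²⁺] / ([H⁺]^2); log Q = 0.820.
E = E° − (0.0592/n) log Q = +2.84 − (0.0592/2)(0.820) = +2.816 V.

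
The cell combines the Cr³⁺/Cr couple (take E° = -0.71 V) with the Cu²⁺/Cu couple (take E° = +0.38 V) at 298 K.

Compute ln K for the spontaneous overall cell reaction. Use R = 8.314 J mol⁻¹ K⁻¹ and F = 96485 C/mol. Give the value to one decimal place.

254.7

Cathode: Cu²⁺/Cu; anode: Cr³⁺/Cr. E°cell = (+0.38) − (-0.71) = +1.09 V, with n = 6.
ΔG° = −nFE° = −RT ln K, so ln K = nFE°/(RT) = (6)(96485)(+1.09) / ((8.314)(298)) = 254.690.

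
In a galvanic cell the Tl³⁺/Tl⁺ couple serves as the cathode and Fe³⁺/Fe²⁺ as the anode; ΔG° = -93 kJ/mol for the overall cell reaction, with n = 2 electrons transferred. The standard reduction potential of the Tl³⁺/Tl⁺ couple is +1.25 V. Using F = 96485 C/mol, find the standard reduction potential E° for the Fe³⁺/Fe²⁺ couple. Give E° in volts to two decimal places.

E°cell = −ΔG°/(nF) = −(-93×10³)/((2)(96485)) = +0.482 V.
Since Tl³⁺/Tl⁺ is the cathode and Fe³⁺/Fe²⁺ the anode, E°cell = E°(Tl³⁺/Tl⁺) − E°(Fe³⁺/Fe²⁺).
So E°(Fe³⁺/Fe²⁺) = E°(Tl³⁺/Tl⁺) − E°cell = (+1.25) − (+0.482) = +0.77 V.

+0.77 V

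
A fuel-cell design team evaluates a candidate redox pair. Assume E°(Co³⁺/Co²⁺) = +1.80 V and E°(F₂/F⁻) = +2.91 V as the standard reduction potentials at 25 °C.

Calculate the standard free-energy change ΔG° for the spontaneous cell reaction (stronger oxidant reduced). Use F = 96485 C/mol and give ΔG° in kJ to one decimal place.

F₂/F⁻ (E° = +2.91 V) is the cathode; Co³⁺/Co²⁺ (E° = +1.80 V) is the anode, so E°cell = +1.11 V.
Balancing electrons gives n = 2 (lcm of 2 and 1).
ΔG° = −nFE° = −(2)(96485)(+1.11) = -214,197 J = -214.2 kJ.

-214.2 kJ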